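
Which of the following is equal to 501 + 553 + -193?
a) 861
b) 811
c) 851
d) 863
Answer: a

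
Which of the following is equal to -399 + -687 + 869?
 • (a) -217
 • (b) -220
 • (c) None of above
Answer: a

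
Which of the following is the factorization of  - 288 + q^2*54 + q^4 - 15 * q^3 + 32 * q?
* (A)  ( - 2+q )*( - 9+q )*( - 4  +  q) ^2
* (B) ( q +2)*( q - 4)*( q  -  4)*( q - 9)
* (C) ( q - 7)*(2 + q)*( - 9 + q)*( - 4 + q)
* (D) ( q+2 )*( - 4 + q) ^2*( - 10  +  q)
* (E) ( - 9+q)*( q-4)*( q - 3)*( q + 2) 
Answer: B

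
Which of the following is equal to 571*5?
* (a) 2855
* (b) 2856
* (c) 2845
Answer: a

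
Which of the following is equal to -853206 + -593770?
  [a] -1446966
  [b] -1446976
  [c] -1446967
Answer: b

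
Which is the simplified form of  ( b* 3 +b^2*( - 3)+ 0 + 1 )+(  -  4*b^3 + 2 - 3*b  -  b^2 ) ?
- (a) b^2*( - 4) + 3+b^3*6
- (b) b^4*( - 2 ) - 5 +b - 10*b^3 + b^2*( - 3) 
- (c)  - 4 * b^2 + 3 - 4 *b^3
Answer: c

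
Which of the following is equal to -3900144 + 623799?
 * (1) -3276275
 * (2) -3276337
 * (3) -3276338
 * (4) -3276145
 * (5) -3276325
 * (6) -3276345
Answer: 6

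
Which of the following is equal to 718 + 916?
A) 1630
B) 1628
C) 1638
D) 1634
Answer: D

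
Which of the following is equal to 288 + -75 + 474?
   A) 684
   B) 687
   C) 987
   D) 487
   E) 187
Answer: B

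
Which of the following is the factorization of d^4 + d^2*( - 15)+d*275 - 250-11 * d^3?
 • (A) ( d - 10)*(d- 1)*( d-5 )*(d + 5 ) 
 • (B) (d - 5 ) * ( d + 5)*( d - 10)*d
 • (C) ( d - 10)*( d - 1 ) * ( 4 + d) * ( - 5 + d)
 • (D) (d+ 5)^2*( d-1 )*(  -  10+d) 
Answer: A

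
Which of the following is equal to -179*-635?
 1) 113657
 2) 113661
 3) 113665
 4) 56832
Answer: 3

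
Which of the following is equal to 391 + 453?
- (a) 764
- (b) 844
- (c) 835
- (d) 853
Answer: b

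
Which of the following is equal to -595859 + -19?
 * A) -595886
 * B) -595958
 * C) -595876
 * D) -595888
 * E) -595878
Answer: E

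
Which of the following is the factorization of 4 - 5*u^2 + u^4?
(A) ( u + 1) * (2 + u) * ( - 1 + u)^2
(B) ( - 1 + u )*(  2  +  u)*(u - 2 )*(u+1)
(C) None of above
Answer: B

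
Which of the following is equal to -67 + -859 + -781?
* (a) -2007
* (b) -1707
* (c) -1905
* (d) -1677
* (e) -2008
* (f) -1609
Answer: b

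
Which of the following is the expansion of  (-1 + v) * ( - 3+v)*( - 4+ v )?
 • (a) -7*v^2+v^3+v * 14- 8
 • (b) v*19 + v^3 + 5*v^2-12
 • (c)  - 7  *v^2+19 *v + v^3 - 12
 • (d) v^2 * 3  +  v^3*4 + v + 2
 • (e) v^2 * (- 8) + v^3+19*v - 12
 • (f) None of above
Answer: e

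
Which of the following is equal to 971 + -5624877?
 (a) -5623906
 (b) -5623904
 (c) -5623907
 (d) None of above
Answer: a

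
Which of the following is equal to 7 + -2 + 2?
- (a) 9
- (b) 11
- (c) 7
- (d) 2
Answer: c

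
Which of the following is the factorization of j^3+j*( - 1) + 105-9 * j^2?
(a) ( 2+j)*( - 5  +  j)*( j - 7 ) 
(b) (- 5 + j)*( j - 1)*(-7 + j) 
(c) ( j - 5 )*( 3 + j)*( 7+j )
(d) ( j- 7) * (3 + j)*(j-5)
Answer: d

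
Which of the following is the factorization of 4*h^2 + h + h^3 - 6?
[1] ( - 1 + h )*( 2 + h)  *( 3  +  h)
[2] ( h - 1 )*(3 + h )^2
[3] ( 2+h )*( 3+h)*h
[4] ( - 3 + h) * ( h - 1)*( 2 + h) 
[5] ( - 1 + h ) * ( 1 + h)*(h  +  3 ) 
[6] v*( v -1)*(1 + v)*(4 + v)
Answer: 1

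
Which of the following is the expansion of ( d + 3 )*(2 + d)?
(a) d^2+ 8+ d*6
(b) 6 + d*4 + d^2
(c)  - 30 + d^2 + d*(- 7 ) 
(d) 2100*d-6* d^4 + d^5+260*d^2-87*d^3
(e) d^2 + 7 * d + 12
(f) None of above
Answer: f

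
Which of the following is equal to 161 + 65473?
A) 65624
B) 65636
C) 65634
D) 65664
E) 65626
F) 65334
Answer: C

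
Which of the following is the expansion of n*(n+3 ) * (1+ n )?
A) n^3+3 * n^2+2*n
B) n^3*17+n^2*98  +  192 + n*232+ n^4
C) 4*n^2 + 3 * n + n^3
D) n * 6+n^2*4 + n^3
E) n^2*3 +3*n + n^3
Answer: C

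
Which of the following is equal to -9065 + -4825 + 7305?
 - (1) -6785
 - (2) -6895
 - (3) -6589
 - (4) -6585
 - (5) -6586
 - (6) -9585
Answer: 4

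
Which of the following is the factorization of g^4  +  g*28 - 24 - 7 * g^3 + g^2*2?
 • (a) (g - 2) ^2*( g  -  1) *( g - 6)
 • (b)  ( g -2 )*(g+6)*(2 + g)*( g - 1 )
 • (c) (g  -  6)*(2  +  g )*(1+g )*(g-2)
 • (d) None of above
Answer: d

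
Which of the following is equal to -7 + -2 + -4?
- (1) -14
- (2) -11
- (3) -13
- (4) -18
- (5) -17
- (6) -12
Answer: 3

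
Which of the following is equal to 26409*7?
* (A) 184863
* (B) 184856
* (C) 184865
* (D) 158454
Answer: A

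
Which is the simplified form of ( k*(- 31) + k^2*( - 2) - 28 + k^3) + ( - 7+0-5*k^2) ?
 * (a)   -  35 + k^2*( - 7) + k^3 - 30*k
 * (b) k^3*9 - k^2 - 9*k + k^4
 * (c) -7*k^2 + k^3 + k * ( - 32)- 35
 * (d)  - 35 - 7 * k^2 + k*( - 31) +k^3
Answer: d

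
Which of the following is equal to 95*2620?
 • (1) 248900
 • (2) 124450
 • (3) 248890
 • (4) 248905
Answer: 1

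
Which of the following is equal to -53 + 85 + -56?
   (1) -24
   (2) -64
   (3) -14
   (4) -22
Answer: 1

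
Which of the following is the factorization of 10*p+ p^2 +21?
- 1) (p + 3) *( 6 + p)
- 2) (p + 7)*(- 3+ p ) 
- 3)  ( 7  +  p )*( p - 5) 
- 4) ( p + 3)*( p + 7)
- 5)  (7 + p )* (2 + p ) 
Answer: 4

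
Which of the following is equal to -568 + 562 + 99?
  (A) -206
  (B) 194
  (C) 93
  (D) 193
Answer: C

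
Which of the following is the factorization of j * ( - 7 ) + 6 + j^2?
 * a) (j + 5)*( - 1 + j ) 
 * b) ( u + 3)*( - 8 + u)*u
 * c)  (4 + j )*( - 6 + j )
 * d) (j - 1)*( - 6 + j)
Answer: d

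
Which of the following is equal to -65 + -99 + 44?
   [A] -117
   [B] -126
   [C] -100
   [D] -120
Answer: D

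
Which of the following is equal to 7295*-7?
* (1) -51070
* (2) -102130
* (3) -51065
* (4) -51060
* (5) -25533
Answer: 3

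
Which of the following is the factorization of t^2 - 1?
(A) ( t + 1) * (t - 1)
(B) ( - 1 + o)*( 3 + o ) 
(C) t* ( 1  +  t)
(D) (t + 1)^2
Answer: A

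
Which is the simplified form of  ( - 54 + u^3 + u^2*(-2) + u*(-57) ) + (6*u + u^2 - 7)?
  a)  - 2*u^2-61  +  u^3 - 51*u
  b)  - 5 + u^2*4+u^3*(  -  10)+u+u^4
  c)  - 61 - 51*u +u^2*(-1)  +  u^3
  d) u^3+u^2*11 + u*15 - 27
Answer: c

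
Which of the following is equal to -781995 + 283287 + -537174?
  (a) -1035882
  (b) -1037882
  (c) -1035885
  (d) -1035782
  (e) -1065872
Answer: a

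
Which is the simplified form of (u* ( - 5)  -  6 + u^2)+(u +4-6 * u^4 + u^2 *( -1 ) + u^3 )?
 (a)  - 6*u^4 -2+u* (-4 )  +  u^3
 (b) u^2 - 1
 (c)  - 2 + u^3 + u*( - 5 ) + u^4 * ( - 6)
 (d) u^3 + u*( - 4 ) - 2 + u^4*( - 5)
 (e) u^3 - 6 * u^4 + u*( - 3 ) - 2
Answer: a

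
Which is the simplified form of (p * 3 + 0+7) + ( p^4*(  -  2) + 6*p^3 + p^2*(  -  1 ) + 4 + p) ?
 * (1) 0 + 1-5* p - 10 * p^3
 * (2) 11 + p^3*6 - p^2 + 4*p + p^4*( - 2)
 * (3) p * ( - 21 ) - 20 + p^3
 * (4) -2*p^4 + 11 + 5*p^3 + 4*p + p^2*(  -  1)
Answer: 2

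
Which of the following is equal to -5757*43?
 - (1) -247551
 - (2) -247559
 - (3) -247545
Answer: 1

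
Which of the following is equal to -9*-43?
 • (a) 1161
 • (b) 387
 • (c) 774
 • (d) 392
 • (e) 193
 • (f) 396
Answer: b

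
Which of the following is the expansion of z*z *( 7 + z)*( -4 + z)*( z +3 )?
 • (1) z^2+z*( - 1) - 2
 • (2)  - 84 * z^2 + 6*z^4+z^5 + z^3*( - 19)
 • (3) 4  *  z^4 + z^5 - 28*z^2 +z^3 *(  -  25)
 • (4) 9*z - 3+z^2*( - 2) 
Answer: 2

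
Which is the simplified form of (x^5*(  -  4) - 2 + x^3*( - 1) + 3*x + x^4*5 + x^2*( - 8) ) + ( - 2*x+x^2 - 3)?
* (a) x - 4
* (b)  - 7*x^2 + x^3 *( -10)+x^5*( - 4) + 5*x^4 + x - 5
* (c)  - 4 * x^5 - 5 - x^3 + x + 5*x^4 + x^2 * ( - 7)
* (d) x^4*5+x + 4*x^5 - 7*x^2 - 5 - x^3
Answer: c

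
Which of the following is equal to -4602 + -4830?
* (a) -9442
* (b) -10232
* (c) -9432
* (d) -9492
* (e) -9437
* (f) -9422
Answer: c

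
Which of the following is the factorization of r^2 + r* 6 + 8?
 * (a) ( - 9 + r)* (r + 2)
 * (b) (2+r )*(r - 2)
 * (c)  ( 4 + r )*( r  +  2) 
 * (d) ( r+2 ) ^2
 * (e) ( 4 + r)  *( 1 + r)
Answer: c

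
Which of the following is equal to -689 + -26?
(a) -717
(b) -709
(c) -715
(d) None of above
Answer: c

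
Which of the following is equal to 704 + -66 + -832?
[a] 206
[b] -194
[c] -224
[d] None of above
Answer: b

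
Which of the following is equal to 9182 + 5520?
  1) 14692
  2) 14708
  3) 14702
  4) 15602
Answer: 3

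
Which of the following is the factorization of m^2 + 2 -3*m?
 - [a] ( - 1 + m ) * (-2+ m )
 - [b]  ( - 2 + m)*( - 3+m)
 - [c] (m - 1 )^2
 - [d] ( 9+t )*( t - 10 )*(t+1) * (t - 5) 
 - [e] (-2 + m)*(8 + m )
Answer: a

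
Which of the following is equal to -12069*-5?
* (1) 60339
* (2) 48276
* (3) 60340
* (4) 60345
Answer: 4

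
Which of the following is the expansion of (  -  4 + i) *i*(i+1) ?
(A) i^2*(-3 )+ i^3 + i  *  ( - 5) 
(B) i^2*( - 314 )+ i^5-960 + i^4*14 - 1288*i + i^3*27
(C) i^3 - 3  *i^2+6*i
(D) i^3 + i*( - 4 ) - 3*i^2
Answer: D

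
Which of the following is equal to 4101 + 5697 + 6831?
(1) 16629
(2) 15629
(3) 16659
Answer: 1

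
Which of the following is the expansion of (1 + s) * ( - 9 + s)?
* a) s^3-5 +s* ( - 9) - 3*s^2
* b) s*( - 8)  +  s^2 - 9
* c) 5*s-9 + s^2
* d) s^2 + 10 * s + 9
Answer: b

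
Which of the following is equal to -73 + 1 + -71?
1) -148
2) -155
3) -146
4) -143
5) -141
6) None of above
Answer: 4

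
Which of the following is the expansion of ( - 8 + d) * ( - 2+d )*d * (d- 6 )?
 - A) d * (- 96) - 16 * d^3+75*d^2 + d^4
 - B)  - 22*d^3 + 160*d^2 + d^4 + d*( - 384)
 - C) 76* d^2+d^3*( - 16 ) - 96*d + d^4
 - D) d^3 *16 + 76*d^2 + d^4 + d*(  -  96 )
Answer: C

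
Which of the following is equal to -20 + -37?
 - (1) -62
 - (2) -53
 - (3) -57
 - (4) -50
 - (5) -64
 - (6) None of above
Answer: 3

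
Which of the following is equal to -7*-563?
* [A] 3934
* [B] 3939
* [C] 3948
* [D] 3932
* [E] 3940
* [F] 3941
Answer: F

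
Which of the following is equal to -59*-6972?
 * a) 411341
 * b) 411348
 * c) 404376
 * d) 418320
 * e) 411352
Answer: b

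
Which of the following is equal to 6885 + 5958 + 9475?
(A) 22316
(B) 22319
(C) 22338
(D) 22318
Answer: D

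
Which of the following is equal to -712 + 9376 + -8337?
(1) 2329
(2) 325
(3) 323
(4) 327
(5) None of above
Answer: 4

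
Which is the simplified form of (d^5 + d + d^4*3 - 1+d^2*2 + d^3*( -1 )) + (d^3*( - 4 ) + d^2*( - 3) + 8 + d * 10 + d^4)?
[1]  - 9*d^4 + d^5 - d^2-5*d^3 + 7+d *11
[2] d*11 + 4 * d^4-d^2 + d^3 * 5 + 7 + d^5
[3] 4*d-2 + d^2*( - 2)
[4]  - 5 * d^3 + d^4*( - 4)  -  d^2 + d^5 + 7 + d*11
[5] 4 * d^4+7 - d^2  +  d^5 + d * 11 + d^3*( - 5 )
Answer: 5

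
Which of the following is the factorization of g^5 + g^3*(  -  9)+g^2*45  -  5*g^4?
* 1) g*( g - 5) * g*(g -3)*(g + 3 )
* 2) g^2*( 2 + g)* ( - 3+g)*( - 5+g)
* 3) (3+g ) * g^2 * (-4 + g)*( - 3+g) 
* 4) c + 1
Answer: 1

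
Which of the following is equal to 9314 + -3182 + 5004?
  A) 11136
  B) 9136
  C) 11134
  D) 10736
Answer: A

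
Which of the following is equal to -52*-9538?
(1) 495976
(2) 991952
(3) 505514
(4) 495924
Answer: 1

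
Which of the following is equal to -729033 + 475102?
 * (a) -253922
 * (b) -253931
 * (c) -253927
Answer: b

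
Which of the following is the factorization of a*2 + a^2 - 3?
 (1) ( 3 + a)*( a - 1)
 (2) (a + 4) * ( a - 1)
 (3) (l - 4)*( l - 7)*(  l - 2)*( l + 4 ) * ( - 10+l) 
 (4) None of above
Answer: 1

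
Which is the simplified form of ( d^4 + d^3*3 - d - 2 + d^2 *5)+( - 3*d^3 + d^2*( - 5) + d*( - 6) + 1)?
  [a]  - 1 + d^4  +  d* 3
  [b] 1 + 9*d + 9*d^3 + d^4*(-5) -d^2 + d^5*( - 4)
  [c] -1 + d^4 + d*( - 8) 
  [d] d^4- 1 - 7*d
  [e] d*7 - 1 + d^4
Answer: d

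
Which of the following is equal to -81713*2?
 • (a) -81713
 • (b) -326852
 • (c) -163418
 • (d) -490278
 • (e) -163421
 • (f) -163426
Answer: f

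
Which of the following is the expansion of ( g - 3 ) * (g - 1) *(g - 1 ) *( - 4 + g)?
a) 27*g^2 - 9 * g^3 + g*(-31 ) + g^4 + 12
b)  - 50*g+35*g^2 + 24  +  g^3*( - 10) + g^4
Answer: a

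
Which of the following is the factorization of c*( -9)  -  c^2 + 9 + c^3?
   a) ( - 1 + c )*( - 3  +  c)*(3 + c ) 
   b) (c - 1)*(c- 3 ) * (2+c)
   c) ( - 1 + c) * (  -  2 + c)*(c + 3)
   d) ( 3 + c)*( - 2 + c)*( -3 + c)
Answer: a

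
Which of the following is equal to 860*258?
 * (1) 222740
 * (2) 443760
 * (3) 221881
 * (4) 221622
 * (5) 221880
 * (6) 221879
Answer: 5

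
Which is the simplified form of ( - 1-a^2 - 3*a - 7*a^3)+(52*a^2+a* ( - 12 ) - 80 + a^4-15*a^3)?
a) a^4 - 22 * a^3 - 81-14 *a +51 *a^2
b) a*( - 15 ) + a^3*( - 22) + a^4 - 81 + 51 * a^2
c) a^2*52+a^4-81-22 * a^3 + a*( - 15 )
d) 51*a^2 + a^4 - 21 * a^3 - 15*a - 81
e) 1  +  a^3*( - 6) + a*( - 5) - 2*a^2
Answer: b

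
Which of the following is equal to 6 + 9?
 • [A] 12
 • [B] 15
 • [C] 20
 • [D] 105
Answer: B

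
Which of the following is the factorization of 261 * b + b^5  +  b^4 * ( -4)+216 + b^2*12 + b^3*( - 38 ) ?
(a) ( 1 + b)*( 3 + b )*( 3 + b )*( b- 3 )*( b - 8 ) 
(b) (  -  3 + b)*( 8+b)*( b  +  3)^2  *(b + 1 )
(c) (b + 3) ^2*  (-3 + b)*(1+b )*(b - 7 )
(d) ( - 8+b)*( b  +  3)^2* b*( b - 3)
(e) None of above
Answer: a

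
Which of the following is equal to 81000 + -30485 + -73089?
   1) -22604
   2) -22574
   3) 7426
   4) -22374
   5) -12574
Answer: 2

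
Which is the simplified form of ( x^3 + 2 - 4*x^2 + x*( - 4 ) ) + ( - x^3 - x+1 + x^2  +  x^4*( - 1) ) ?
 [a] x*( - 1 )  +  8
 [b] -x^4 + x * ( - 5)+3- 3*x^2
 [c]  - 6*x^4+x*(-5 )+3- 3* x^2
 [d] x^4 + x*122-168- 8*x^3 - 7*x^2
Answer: b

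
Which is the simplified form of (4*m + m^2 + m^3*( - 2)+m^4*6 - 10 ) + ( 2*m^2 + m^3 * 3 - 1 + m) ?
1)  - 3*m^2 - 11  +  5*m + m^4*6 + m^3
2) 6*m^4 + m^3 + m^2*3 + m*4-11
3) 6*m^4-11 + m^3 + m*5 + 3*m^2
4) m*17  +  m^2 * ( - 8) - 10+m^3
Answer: 3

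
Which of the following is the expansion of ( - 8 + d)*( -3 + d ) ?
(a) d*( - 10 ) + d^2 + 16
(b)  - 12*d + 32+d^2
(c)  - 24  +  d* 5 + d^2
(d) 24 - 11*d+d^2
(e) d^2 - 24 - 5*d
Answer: d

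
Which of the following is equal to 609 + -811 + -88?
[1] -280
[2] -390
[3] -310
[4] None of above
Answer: 4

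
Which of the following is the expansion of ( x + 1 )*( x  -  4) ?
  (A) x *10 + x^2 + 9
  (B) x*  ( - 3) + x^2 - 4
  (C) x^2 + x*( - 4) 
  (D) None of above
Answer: B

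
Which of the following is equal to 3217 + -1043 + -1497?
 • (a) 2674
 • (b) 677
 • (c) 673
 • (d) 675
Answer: b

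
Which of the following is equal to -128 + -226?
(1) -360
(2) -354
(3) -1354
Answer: 2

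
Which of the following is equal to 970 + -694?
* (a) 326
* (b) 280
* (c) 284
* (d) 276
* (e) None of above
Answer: d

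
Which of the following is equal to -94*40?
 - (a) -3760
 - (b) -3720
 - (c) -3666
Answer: a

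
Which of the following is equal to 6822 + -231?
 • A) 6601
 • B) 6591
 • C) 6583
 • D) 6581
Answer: B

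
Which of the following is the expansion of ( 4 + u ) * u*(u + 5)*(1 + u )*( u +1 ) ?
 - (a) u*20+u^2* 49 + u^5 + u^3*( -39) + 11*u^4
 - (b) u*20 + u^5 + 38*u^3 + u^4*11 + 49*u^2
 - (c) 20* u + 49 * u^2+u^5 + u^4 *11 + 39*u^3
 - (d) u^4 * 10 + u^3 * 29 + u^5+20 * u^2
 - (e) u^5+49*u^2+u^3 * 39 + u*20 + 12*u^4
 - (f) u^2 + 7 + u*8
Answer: c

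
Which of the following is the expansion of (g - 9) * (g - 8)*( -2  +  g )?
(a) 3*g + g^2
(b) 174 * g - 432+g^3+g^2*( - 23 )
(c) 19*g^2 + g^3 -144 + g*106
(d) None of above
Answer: d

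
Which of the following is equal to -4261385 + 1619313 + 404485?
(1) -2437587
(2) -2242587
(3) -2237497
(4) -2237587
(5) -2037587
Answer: 4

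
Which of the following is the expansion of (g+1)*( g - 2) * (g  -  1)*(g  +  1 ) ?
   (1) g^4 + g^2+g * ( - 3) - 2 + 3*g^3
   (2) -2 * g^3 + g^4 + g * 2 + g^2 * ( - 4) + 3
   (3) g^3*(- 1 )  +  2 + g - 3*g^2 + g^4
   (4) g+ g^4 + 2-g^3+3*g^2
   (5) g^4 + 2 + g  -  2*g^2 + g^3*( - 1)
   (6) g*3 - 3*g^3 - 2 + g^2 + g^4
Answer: 3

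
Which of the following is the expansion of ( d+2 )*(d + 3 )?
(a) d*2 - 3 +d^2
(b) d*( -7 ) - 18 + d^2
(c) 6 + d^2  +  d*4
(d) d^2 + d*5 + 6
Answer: d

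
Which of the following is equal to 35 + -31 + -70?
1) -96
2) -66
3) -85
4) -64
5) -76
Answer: 2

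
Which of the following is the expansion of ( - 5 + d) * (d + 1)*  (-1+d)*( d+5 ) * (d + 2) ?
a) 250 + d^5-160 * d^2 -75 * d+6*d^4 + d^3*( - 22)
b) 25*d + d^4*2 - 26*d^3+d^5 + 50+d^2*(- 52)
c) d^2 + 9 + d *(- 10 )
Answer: b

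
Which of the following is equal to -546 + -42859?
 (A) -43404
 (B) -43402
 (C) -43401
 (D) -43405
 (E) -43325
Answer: D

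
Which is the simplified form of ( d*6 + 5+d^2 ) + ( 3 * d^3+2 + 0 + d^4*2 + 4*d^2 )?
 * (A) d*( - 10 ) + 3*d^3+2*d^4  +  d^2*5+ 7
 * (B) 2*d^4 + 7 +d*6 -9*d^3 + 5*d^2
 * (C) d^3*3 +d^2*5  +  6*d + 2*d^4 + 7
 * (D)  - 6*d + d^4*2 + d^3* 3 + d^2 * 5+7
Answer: C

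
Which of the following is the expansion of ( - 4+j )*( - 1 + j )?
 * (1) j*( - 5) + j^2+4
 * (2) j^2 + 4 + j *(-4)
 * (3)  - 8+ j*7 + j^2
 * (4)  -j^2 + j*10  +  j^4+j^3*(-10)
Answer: 1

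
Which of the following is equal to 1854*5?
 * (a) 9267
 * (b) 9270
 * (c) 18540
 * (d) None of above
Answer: b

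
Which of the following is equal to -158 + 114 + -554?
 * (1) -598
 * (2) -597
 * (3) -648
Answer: 1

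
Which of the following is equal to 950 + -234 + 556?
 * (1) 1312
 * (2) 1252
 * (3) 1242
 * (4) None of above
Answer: 4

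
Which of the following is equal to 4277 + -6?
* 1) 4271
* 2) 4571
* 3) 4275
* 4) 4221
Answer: 1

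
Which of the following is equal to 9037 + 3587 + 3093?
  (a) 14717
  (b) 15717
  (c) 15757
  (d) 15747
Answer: b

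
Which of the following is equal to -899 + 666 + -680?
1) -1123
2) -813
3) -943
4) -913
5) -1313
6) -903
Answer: 4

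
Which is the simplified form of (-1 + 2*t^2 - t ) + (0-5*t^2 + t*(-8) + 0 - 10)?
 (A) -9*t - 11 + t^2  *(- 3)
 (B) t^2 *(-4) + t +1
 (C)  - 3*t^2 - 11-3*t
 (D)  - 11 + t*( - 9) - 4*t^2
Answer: A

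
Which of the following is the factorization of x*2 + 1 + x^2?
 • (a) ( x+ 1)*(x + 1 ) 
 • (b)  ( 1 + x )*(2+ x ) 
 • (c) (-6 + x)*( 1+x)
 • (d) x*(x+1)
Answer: a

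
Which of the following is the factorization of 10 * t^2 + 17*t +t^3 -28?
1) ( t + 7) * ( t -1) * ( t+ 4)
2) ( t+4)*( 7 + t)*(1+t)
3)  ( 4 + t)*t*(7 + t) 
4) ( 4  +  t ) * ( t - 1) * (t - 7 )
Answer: 1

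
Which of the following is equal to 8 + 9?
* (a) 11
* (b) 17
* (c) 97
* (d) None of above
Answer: b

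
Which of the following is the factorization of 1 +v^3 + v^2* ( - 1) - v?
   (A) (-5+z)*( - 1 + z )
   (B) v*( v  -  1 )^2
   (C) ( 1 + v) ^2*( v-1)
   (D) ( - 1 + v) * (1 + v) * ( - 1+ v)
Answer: D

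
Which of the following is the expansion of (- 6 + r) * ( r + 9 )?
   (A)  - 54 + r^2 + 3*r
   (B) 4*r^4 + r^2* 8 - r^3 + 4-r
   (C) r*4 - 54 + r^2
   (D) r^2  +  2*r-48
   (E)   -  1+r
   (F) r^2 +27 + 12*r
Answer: A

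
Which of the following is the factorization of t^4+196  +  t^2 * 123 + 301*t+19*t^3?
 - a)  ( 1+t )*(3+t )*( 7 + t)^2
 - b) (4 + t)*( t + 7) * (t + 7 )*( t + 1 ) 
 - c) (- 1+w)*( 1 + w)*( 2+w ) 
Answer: b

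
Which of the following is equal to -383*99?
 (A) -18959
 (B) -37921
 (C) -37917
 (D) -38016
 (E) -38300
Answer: C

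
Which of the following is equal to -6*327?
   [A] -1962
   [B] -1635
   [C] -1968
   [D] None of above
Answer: A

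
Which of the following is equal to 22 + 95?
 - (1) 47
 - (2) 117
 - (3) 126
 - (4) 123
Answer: 2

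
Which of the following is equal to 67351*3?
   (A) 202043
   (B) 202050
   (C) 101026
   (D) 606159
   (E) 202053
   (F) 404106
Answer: E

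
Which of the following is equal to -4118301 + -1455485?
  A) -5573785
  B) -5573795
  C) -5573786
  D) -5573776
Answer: C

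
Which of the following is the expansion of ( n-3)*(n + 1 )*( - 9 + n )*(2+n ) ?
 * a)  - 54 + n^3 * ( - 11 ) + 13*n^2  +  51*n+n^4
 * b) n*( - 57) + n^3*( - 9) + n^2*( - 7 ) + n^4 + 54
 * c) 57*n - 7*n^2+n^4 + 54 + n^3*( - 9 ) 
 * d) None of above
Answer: c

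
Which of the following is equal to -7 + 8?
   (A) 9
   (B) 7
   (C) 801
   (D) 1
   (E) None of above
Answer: D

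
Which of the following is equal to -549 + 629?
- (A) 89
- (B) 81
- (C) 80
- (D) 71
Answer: C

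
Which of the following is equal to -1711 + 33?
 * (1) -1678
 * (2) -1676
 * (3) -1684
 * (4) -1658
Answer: 1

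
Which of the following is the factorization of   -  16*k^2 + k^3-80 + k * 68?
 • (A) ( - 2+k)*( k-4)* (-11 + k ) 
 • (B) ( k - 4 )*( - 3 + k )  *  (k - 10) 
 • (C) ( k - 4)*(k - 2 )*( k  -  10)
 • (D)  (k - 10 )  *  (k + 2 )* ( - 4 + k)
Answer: C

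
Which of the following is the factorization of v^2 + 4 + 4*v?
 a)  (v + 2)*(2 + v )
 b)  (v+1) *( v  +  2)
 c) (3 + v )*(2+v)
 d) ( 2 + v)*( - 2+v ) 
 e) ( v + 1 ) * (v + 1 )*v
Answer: a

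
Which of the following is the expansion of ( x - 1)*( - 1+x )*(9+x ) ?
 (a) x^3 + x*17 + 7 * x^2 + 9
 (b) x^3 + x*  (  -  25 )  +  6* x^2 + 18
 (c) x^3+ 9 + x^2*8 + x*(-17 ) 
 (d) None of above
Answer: d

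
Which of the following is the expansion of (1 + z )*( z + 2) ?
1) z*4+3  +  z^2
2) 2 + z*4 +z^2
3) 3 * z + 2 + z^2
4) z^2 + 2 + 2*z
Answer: 3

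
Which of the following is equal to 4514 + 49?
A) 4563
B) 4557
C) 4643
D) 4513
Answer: A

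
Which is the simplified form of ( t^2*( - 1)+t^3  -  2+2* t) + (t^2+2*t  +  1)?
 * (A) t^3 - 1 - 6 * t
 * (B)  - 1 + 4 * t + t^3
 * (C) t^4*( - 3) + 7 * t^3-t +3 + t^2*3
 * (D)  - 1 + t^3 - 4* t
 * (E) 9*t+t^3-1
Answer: B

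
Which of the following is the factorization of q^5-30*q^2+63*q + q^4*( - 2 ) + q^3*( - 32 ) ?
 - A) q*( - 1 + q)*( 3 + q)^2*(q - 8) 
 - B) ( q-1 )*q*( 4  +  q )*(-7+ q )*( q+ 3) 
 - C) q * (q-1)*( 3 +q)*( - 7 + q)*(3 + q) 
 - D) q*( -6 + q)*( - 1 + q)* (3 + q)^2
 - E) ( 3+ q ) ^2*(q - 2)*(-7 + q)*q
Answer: C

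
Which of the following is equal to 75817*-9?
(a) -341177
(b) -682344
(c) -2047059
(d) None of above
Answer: d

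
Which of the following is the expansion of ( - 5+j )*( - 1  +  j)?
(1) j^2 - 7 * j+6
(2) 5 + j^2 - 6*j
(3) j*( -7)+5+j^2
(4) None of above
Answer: 2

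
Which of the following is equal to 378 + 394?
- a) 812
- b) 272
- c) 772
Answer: c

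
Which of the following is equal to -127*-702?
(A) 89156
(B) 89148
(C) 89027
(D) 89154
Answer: D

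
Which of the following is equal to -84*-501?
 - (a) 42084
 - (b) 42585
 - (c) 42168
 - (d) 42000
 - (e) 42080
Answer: a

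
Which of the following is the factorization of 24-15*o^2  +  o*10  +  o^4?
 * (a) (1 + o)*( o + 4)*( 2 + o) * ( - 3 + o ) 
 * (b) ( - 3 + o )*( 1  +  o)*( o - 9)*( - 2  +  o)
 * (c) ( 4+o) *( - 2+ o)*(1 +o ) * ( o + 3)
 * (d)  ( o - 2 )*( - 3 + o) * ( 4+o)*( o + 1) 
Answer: d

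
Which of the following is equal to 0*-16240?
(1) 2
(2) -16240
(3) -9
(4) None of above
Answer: 4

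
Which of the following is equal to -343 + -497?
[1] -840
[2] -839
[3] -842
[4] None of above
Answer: 1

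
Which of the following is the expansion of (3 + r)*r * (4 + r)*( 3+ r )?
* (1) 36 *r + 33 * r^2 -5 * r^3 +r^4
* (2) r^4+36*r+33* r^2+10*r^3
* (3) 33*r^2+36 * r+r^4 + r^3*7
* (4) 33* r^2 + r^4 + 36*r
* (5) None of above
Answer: 2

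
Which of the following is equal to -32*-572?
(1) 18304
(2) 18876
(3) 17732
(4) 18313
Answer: 1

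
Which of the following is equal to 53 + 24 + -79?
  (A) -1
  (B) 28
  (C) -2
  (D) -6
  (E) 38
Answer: C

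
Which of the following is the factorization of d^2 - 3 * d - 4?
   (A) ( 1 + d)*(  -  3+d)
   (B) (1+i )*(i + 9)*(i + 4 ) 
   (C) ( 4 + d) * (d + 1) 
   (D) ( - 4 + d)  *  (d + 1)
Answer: D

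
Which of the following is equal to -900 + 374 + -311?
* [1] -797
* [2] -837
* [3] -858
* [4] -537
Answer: 2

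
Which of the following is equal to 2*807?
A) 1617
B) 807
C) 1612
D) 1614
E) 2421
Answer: D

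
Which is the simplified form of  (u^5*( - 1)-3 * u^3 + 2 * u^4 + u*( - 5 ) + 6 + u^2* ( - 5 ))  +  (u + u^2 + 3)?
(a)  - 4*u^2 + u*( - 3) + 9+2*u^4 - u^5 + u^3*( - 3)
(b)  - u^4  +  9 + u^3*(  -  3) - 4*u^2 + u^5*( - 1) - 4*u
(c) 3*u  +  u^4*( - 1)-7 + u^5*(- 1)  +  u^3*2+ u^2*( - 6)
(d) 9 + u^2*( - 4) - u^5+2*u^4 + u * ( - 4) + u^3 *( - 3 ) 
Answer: d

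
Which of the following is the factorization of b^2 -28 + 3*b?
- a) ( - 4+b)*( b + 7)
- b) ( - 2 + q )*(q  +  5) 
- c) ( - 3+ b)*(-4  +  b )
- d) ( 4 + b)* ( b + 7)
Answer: a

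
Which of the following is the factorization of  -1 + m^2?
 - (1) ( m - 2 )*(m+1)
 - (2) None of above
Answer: 2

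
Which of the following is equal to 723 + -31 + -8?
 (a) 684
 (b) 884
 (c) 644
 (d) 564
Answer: a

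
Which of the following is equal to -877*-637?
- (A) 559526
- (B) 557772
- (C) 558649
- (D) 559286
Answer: C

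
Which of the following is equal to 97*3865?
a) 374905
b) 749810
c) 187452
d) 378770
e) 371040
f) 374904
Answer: a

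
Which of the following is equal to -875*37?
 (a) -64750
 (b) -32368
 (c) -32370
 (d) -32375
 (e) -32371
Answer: d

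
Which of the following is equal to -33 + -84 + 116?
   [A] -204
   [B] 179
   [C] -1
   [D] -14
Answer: C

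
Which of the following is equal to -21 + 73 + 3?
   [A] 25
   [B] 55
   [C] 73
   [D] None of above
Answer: B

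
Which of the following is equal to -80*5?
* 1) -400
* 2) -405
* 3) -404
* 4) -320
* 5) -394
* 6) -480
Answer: 1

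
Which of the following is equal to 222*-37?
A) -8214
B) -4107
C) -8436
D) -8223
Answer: A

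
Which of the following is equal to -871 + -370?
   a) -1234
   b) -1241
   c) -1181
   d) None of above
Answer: b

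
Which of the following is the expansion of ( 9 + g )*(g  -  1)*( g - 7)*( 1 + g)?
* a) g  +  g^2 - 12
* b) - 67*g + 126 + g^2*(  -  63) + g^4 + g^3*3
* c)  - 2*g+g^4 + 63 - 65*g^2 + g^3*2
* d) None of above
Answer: d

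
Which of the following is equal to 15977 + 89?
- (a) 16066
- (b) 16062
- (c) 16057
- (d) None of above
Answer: a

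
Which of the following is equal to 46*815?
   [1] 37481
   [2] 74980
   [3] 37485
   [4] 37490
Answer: 4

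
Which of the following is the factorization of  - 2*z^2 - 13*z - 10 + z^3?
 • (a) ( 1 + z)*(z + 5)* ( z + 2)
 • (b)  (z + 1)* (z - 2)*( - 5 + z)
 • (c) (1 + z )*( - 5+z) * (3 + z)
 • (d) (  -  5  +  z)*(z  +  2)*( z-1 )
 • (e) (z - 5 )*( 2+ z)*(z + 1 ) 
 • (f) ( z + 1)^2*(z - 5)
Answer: e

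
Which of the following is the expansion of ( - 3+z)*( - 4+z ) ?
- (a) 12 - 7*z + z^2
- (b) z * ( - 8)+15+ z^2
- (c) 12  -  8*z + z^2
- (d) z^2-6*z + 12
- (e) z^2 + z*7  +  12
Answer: a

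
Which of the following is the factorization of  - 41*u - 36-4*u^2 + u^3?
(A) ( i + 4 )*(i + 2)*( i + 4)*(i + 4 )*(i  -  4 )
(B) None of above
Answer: B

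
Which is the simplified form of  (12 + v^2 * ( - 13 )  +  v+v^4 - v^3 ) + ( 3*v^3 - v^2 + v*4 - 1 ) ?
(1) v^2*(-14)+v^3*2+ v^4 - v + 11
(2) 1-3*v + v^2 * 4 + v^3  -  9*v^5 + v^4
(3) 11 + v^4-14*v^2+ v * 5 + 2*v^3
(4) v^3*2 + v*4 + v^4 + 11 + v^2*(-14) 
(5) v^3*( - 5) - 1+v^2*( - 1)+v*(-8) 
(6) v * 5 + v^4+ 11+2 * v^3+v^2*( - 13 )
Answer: 3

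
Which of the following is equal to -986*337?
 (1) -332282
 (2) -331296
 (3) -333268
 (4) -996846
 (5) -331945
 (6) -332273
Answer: 1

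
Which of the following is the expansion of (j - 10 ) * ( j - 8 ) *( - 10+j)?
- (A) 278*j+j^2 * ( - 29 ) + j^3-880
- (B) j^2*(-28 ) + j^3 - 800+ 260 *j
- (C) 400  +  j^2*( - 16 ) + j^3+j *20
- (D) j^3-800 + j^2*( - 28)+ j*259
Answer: B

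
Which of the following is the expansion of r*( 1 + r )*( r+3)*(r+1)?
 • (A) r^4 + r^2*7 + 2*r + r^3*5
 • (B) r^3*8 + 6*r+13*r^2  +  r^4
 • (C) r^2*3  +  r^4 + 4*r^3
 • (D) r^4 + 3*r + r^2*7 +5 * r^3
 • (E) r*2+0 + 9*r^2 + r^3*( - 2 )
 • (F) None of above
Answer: D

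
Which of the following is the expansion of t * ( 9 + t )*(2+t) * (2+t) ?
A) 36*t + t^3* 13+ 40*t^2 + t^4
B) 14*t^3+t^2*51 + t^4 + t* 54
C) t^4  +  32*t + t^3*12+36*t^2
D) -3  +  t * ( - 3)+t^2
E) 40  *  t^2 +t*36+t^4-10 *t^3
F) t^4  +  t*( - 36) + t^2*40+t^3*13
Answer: A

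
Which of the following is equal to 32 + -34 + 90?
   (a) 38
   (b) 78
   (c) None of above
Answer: c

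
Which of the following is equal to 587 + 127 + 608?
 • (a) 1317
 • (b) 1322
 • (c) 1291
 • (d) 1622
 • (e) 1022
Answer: b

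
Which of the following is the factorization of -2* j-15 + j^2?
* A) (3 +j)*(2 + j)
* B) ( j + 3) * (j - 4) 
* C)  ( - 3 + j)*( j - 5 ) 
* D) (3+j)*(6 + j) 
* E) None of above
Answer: E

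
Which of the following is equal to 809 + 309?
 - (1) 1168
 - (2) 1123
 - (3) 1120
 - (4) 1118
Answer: 4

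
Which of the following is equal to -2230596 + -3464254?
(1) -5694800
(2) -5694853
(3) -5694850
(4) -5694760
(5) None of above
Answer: 3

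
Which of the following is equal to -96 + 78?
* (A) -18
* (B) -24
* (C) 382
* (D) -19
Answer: A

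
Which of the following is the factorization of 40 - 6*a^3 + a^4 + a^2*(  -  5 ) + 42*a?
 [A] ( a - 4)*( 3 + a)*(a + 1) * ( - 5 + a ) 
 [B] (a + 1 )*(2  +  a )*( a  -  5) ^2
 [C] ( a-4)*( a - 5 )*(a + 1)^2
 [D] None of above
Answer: D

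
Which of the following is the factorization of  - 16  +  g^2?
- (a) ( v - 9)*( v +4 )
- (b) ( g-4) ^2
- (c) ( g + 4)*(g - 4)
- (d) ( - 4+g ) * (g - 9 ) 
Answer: c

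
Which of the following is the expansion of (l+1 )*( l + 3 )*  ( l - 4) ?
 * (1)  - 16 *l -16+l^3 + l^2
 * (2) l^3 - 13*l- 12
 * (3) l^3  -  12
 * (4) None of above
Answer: 2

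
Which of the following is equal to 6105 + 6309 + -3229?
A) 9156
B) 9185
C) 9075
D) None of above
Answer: B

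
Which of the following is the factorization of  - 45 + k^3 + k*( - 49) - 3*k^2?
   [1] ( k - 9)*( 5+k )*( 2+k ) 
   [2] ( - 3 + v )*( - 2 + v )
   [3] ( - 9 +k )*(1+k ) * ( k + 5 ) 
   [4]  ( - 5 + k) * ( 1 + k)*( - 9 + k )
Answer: 3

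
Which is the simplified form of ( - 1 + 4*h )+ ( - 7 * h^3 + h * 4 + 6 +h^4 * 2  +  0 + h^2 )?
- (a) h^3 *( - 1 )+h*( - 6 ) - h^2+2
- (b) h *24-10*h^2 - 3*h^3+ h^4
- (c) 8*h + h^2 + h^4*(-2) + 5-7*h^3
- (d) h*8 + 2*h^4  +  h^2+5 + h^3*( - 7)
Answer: d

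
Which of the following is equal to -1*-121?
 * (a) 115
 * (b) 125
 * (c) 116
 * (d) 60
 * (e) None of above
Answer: e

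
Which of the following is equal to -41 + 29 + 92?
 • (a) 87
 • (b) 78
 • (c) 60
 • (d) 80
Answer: d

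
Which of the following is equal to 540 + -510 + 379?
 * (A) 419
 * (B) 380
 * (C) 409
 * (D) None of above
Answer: C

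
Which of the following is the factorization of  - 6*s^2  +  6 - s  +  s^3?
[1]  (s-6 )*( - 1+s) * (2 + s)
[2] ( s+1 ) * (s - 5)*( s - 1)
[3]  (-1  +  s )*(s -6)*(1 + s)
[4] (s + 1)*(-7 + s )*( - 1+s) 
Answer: 3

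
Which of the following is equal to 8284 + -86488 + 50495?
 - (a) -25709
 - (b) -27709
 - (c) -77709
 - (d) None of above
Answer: b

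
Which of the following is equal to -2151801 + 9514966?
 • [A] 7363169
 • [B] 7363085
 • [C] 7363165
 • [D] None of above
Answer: C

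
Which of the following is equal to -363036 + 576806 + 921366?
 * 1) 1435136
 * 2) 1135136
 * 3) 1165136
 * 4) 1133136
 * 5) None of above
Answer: 2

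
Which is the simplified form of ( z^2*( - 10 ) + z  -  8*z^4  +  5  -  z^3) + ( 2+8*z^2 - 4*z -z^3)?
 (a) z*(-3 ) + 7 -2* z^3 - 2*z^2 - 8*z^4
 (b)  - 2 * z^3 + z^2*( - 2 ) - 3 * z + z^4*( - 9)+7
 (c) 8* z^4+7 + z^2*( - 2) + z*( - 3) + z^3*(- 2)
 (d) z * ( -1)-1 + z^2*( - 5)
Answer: a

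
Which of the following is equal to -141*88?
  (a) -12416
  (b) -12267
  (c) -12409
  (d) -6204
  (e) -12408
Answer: e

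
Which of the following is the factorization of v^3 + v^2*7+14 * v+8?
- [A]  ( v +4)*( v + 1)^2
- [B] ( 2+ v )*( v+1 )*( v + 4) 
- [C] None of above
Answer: B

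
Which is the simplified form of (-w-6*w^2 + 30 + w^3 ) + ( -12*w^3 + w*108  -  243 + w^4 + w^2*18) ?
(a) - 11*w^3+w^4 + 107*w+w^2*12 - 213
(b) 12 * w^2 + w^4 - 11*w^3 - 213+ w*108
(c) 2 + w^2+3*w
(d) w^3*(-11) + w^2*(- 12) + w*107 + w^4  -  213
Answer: a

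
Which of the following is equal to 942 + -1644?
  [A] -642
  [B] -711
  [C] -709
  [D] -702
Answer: D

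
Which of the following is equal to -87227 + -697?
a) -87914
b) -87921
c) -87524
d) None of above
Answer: d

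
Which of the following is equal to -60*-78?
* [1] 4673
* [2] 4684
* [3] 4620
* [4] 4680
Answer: 4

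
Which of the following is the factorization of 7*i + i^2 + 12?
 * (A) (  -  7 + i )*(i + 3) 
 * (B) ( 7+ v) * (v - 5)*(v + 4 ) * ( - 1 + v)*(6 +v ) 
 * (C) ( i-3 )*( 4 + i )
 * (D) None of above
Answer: D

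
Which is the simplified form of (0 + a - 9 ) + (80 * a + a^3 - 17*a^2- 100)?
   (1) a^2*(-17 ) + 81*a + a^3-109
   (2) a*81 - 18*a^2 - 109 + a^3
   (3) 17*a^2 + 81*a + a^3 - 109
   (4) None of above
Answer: 1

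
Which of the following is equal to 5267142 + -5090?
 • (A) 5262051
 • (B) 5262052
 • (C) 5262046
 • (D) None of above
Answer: B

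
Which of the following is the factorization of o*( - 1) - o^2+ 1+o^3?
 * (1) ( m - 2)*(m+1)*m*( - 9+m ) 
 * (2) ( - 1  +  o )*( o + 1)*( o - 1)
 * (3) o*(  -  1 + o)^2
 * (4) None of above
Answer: 2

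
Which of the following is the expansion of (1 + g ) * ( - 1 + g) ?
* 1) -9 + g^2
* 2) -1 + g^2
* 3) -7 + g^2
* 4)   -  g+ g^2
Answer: 2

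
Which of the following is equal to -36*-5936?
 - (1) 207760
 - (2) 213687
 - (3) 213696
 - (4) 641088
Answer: 3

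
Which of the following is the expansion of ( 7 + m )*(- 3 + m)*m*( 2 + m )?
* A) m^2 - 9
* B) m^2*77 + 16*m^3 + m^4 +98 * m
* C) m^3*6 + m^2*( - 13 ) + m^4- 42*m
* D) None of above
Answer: C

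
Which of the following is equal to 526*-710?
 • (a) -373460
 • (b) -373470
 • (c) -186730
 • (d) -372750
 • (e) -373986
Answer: a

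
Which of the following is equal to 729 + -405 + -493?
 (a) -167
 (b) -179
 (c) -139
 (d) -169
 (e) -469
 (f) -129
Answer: d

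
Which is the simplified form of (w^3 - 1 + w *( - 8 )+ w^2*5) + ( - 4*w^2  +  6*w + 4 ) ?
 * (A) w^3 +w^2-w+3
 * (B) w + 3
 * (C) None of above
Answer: C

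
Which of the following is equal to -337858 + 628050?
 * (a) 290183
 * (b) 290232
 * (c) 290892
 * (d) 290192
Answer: d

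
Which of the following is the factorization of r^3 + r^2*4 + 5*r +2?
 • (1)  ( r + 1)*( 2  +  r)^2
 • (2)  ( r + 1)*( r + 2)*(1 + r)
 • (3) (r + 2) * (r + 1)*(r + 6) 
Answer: 2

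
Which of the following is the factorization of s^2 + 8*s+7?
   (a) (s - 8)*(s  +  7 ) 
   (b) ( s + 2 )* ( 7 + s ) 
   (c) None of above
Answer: c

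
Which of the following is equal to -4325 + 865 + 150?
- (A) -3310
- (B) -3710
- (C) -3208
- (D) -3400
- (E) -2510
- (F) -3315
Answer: A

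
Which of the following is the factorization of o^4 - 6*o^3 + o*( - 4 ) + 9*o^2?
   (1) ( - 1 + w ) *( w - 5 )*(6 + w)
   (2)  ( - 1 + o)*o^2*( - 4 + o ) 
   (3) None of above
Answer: 3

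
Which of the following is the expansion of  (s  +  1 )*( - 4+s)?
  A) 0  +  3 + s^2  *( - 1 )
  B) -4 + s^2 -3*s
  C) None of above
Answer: B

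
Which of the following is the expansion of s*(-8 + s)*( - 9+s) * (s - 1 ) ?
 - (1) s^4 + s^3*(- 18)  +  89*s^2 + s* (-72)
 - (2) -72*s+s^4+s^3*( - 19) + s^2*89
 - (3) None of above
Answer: 1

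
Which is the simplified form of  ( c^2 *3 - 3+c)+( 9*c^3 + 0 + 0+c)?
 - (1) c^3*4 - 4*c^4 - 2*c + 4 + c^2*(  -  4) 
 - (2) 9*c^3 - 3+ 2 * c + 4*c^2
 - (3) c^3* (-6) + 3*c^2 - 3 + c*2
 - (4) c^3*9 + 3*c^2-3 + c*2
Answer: 4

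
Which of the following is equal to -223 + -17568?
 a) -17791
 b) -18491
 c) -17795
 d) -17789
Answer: a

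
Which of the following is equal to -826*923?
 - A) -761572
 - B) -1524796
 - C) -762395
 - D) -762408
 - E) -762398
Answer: E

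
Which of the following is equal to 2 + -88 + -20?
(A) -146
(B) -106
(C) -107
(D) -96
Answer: B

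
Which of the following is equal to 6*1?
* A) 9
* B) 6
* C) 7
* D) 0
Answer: B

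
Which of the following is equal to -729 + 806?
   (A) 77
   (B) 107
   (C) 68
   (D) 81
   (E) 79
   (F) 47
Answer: A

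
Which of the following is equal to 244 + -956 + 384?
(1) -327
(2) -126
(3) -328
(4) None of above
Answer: 3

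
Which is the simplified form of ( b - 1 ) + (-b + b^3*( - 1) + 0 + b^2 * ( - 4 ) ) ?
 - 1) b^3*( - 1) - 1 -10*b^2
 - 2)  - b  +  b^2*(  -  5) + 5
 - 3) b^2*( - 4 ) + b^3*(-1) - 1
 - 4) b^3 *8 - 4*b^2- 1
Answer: 3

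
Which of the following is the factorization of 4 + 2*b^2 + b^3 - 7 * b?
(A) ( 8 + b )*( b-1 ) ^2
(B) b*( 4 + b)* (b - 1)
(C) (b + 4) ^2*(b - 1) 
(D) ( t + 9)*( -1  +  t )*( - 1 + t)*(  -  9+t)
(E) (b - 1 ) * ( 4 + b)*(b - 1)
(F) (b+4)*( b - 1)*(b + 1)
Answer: E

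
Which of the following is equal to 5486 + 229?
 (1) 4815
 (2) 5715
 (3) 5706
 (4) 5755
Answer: 2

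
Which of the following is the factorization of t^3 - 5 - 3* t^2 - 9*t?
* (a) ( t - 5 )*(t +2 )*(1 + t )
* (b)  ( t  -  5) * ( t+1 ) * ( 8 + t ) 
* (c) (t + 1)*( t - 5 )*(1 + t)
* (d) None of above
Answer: c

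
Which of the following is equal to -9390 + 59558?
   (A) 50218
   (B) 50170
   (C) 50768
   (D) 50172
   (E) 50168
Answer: E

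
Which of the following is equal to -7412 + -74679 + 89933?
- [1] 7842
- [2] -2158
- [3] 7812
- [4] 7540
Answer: 1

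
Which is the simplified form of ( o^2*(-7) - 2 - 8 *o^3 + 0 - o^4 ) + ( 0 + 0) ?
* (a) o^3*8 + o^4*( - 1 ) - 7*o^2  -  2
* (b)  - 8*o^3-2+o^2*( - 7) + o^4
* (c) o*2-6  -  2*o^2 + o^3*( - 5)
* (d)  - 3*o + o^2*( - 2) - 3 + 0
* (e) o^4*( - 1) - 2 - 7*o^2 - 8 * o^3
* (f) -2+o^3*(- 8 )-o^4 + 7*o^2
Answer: e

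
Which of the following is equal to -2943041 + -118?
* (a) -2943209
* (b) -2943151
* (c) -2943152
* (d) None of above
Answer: d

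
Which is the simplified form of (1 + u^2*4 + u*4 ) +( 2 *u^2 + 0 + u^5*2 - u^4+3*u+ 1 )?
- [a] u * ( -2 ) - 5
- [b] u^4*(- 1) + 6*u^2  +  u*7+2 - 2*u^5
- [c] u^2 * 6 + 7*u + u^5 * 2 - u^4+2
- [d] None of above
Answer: c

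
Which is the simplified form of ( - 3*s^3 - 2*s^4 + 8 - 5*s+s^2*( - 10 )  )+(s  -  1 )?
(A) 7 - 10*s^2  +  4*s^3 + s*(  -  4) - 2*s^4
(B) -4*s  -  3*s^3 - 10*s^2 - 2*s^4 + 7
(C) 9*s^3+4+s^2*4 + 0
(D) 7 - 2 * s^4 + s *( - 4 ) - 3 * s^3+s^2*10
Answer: B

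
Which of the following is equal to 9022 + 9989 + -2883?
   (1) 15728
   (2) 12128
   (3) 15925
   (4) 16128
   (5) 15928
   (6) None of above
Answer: 4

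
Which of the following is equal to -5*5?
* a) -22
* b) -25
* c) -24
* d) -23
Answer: b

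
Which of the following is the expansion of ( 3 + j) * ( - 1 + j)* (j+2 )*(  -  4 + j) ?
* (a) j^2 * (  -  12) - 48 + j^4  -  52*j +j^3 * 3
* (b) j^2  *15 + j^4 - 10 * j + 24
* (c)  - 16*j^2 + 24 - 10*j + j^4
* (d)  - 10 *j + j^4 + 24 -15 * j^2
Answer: d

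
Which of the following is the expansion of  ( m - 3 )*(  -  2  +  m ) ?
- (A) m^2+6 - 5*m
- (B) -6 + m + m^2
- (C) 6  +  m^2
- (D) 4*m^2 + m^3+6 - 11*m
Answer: A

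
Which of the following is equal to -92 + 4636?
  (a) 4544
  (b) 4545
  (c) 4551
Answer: a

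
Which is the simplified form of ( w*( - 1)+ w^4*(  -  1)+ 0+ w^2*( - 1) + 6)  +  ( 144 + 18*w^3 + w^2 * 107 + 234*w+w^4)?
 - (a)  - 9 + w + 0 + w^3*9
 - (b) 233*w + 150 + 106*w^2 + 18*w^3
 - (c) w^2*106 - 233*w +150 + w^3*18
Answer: b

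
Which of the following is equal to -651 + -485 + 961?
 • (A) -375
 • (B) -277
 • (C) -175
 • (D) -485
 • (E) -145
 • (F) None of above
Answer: C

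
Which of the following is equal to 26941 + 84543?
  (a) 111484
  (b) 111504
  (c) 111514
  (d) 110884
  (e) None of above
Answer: a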